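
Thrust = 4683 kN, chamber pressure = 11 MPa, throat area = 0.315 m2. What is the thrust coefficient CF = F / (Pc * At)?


CF = 4683000 / (11e6 * 0.315) = 1.35

1.35


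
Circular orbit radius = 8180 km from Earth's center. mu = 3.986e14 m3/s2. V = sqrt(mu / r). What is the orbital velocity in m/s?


V = sqrt(3.986e14 / 8180000) = 6981 m/s

6981 m/s


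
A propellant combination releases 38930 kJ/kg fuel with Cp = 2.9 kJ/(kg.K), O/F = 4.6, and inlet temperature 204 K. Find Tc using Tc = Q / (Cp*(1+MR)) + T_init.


Tc = 38930 / (2.9 * (1 + 4.6)) + 204 = 2601 K

2601 K


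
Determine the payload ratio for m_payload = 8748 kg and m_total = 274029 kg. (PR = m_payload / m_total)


PR = 8748 / 274029 = 0.0319

0.0319


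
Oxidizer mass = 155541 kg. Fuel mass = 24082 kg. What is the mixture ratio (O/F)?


MR = 155541 / 24082 = 6.46

6.46


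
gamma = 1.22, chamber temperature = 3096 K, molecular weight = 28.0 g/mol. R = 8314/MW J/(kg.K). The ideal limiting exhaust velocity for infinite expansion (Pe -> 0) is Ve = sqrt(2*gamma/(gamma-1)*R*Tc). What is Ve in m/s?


R = 8314 / 28.0 = 296.93 J/(kg.K)
Ve = sqrt(2 * 1.22 / (1.22 - 1) * 296.93 * 3096) = 3193 m/s

3193 m/s


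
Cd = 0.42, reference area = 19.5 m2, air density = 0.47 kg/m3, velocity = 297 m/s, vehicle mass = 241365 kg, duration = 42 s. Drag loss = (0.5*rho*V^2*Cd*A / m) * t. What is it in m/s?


D = 0.5 * 0.47 * 297^2 * 0.42 * 19.5 = 169771.45 N
a = 169771.45 / 241365 = 0.7034 m/s2
dV = 0.7034 * 42 = 29.5 m/s

29.5 m/s


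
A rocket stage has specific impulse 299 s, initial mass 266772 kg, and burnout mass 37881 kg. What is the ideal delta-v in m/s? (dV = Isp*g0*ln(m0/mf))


Ve = 299 * 9.81 = 2933.19 m/s
dV = 2933.19 * ln(266772/37881) = 5725 m/s

5725 m/s


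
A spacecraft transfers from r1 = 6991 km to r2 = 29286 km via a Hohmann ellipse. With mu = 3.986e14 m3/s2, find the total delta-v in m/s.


V1 = sqrt(mu/r1) = 7550.9 m/s
dV1 = V1*(sqrt(2*r2/(r1+r2)) - 1) = 2043.73 m/s
V2 = sqrt(mu/r2) = 3689.25 m/s
dV2 = V2*(1 - sqrt(2*r1/(r1+r2))) = 1398.87 m/s
Total dV = 3443 m/s

3443 m/s


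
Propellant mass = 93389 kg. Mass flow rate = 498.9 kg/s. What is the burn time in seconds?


tb = 93389 / 498.9 = 187.2 s

187.2 s


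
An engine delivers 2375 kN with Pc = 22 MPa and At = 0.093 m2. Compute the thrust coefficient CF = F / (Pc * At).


CF = 2375000 / (22e6 * 0.093) = 1.16

1.16


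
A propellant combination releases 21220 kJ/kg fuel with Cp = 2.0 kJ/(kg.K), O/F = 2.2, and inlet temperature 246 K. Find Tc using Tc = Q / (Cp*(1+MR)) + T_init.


Tc = 21220 / (2.0 * (1 + 2.2)) + 246 = 3562 K

3562 K


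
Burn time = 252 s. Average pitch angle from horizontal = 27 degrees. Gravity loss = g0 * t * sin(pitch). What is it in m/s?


GL = 9.81 * 252 * sin(27 deg) = 1122 m/s

1122 m/s


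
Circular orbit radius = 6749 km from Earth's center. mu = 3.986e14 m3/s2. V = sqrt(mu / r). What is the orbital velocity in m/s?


V = sqrt(3.986e14 / 6749000) = 7685 m/s

7685 m/s


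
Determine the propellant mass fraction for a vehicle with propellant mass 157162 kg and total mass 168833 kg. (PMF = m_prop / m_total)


PMF = 157162 / 168833 = 0.931

0.931


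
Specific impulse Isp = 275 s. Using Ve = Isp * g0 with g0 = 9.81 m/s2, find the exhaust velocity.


Ve = Isp * g0 = 275 * 9.81 = 2697.8 m/s

2697.8 m/s


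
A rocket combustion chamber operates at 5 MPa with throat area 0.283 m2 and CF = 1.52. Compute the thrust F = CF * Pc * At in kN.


F = 1.52 * 5e6 * 0.283 = 2.1508e+06 N = 2150.8 kN

2150.8 kN


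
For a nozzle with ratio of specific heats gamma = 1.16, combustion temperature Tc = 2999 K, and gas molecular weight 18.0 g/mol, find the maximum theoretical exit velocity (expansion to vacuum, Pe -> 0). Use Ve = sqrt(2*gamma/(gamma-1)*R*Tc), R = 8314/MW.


R = 8314 / 18.0 = 461.89 J/(kg.K)
Ve = sqrt(2 * 1.16 / (1.16 - 1) * 461.89 * 2999) = 4482 m/s

4482 m/s


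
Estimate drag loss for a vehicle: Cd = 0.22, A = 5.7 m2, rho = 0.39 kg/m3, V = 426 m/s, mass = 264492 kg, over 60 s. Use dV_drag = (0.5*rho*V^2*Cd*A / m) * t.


D = 0.5 * 0.39 * 426^2 * 0.22 * 5.7 = 44376.33 N
a = 44376.33 / 264492 = 0.1678 m/s2
dV = 0.1678 * 60 = 10.1 m/s

10.1 m/s


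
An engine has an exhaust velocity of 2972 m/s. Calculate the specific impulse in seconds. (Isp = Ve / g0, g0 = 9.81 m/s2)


Isp = Ve / g0 = 2972 / 9.81 = 303.0 s

303.0 s


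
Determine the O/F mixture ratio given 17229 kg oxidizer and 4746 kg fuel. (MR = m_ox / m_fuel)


MR = 17229 / 4746 = 3.63

3.63


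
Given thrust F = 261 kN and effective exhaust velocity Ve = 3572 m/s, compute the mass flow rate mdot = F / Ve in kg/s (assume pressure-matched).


mdot = F / Ve = 261000 / 3572 = 73.1 kg/s

73.1 kg/s


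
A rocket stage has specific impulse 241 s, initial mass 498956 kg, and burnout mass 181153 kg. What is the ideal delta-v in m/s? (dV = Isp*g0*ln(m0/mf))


Ve = 241 * 9.81 = 2364.21 m/s
dV = 2364.21 * ln(498956/181153) = 2395 m/s

2395 m/s


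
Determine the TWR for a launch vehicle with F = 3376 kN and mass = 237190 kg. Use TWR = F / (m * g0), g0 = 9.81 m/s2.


TWR = 3376000 / (237190 * 9.81) = 1.45

1.45


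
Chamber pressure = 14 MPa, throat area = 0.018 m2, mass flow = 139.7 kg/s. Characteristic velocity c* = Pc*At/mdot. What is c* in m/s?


c* = 14e6 * 0.018 / 139.7 = 1804 m/s

1804 m/s


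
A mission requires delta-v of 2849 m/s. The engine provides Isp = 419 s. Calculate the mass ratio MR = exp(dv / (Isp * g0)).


Ve = 419 * 9.81 = 4110.39 m/s
MR = exp(2849 / 4110.39) = 2.0

2.0


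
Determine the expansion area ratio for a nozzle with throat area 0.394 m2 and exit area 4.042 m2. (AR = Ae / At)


AR = 4.042 / 0.394 = 10.3

10.3


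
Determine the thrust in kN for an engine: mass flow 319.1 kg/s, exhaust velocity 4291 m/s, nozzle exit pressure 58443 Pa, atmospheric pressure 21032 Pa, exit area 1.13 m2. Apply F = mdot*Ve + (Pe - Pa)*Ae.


F = 319.1 * 4291 + (58443 - 21032) * 1.13 = 1.4115e+06 N = 1411.5 kN

1411.5 kN


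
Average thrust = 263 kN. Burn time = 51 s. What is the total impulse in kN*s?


It = 263 * 51 = 13413 kN*s

13413 kN*s


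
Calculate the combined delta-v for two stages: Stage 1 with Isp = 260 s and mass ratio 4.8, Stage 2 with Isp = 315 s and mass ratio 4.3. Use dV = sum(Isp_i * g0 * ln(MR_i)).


dV1 = 260 * 9.81 * ln(4.8) = 4000.9 m/s
dV2 = 315 * 9.81 * ln(4.3) = 4507.3 m/s
Total dV = 4000.9 + 4507.3 = 8508.2 m/s ~ 8508 m/s

8508 m/s


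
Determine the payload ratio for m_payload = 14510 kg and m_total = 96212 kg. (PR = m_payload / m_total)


PR = 14510 / 96212 = 0.1508

0.1508


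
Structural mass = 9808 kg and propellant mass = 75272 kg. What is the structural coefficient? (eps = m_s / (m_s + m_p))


eps = 9808 / (9808 + 75272) = 0.1153

0.1153


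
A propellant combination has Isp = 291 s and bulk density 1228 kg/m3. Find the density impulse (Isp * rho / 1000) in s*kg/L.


rho*Isp = 291 * 1228 / 1000 = 357 s*kg/L

357 s*kg/L


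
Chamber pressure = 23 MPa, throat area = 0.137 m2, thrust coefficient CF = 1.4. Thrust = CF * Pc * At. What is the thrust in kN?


F = 1.4 * 23e6 * 0.137 = 4.4114e+06 N = 4411.4 kN

4411.4 kN


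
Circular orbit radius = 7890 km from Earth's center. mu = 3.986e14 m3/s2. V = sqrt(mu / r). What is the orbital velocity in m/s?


V = sqrt(3.986e14 / 7890000) = 7108 m/s

7108 m/s


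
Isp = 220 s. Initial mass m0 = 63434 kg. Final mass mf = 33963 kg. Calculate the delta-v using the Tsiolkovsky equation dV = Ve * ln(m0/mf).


Ve = 220 * 9.81 = 2158.2 m/s
dV = 2158.2 * ln(63434/33963) = 1348 m/s

1348 m/s


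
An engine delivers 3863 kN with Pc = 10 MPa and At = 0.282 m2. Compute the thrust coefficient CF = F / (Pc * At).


CF = 3863000 / (10e6 * 0.282) = 1.37

1.37


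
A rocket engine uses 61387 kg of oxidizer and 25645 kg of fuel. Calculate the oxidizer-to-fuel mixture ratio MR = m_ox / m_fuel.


MR = 61387 / 25645 = 2.39

2.39


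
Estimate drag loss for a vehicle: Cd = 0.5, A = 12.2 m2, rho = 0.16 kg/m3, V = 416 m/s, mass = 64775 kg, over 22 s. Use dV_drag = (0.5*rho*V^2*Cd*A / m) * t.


D = 0.5 * 0.16 * 416^2 * 0.5 * 12.2 = 84451.33 N
a = 84451.33 / 64775 = 1.3038 m/s2
dV = 1.3038 * 22 = 28.7 m/s

28.7 m/s


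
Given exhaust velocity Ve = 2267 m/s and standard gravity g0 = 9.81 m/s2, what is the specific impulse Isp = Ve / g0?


Isp = Ve / g0 = 2267 / 9.81 = 231.1 s

231.1 s


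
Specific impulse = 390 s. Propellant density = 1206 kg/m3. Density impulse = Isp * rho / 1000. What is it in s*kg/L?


rho*Isp = 390 * 1206 / 1000 = 470 s*kg/L

470 s*kg/L


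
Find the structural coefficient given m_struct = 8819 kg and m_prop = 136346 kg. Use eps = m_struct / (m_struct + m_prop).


eps = 8819 / (8819 + 136346) = 0.0608

0.0608


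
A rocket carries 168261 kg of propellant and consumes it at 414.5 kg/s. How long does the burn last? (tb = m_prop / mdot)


tb = 168261 / 414.5 = 405.9 s

405.9 s


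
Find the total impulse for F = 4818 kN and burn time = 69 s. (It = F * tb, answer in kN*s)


It = 4818 * 69 = 332442 kN*s

332442 kN*s


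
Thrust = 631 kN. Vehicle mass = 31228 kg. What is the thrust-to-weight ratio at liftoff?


TWR = 631000 / (31228 * 9.81) = 2.06

2.06


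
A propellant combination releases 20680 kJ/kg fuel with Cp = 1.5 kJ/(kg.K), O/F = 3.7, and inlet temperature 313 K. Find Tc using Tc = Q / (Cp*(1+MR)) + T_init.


Tc = 20680 / (1.5 * (1 + 3.7)) + 313 = 3246 K

3246 K


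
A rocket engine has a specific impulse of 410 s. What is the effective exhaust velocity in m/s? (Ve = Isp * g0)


Ve = Isp * g0 = 410 * 9.81 = 4022.1 m/s

4022.1 m/s


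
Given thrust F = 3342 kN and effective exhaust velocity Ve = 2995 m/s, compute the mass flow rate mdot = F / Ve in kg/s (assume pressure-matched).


mdot = F / Ve = 3342000 / 2995 = 1115.9 kg/s

1115.9 kg/s


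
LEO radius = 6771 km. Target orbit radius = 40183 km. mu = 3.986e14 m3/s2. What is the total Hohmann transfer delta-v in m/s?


V1 = sqrt(mu/r1) = 7672.59 m/s
dV1 = V1*(sqrt(2*r2/(r1+r2)) - 1) = 2365.29 m/s
V2 = sqrt(mu/r2) = 3149.54 m/s
dV2 = V2*(1 - sqrt(2*r1/(r1+r2))) = 1458.12 m/s
Total dV = 3823 m/s

3823 m/s


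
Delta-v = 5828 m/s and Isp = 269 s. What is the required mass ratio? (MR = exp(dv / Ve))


Ve = 269 * 9.81 = 2638.89 m/s
MR = exp(5828 / 2638.89) = 9.102

9.102


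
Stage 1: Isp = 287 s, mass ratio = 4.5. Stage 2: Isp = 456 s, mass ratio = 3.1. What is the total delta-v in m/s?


dV1 = 287 * 9.81 * ln(4.5) = 4234.7 m/s
dV2 = 456 * 9.81 * ln(3.1) = 5061.2 m/s
Total dV = 4234.7 + 5061.2 = 9295.9 m/s ~ 9296 m/s

9296 m/s


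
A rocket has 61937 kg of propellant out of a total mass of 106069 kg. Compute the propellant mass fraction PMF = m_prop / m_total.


PMF = 61937 / 106069 = 0.584

0.584


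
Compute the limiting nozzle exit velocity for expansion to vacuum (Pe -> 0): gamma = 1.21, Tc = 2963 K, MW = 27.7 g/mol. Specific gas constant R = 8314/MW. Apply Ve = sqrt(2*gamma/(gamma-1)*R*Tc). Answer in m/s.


R = 8314 / 27.7 = 300.14 J/(kg.K)
Ve = sqrt(2 * 1.21 / (1.21 - 1) * 300.14 * 2963) = 3201 m/s

3201 m/s


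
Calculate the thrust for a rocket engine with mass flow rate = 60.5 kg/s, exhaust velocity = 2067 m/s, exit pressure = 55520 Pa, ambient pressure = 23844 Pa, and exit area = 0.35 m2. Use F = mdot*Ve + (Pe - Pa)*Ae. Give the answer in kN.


F = 60.5 * 2067 + (55520 - 23844) * 0.35 = 136140.0 N = 136.1 kN

136.1 kN


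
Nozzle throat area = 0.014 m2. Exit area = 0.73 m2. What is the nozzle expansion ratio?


AR = 0.73 / 0.014 = 52.1

52.1


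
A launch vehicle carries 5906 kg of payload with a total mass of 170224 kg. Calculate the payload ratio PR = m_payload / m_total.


PR = 5906 / 170224 = 0.0347

0.0347


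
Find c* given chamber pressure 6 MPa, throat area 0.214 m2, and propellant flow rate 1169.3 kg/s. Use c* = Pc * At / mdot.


c* = 6e6 * 0.214 / 1169.3 = 1098 m/s

1098 m/s


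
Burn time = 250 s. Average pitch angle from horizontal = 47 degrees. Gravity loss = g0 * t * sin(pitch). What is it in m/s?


GL = 9.81 * 250 * sin(47 deg) = 1794 m/s

1794 m/s


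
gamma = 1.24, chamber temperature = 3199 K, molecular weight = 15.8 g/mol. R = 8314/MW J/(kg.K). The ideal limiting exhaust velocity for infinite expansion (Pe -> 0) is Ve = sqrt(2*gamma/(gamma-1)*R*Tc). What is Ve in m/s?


R = 8314 / 15.8 = 526.2 J/(kg.K)
Ve = sqrt(2 * 1.24 / (1.24 - 1) * 526.2 * 3199) = 4171 m/s

4171 m/s


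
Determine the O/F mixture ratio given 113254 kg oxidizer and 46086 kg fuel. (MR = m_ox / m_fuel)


MR = 113254 / 46086 = 2.46

2.46


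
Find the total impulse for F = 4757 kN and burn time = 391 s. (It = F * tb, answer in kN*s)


It = 4757 * 391 = 1859987 kN*s

1859987 kN*s


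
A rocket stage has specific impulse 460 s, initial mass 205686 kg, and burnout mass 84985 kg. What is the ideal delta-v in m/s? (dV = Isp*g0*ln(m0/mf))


Ve = 460 * 9.81 = 4512.6 m/s
dV = 4512.6 * ln(205686/84985) = 3989 m/s

3989 m/s


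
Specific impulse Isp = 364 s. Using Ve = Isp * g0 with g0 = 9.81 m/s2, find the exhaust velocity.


Ve = Isp * g0 = 364 * 9.81 = 3570.8 m/s

3570.8 m/s


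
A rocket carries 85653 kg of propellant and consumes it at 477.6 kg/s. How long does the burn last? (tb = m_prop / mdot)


tb = 85653 / 477.6 = 179.3 s

179.3 s


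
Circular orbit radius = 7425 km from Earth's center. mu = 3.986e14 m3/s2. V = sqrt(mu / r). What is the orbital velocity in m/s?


V = sqrt(3.986e14 / 7425000) = 7327 m/s

7327 m/s


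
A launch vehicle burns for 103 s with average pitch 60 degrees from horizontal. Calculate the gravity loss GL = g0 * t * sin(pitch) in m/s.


GL = 9.81 * 103 * sin(60 deg) = 875 m/s

875 m/s


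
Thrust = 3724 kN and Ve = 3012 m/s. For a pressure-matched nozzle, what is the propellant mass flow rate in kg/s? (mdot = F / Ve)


mdot = F / Ve = 3724000 / 3012 = 1236.4 kg/s

1236.4 kg/s


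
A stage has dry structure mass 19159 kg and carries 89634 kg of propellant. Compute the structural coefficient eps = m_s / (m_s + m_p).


eps = 19159 / (19159 + 89634) = 0.1761

0.1761


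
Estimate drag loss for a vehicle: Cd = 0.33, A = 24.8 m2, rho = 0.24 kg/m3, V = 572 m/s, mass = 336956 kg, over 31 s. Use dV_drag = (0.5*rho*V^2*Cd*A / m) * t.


D = 0.5 * 0.24 * 572^2 * 0.33 * 24.8 = 321320.86 N
a = 321320.86 / 336956 = 0.9536 m/s2
dV = 0.9536 * 31 = 29.6 m/s

29.6 m/s


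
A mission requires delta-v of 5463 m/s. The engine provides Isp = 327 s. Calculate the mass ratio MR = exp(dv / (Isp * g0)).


Ve = 327 * 9.81 = 3207.87 m/s
MR = exp(5463 / 3207.87) = 5.49

5.49


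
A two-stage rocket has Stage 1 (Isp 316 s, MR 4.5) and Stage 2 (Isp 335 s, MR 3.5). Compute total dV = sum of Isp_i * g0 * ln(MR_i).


dV1 = 316 * 9.81 * ln(4.5) = 4662.6 m/s
dV2 = 335 * 9.81 * ln(3.5) = 4117.0 m/s
Total dV = 4662.6 + 4117.0 = 8779.6 m/s ~ 8780 m/s

8780 m/s


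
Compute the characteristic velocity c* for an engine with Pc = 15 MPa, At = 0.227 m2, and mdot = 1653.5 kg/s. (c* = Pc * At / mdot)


c* = 15e6 * 0.227 / 1653.5 = 2059 m/s

2059 m/s


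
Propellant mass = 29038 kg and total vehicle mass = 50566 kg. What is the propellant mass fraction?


PMF = 29038 / 50566 = 0.574

0.574


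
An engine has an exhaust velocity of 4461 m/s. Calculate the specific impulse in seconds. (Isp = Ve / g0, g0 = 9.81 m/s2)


Isp = Ve / g0 = 4461 / 9.81 = 454.7 s

454.7 s


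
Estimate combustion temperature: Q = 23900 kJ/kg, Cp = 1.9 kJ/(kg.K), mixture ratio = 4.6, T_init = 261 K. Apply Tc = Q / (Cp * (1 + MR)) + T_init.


Tc = 23900 / (1.9 * (1 + 4.6)) + 261 = 2507 K

2507 K


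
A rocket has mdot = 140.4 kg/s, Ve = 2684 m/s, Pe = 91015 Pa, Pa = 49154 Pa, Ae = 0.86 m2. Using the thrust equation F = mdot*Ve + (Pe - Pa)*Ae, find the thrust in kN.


F = 140.4 * 2684 + (91015 - 49154) * 0.86 = 412834.0 N = 412.8 kN

412.8 kN


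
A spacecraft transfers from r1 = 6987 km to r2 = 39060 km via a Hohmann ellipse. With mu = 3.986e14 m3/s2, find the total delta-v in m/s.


V1 = sqrt(mu/r1) = 7553.07 m/s
dV1 = V1*(sqrt(2*r2/(r1+r2)) - 1) = 2284.86 m/s
V2 = sqrt(mu/r2) = 3194.5 m/s
dV2 = V2*(1 - sqrt(2*r1/(r1+r2))) = 1434.7 m/s
Total dV = 3720 m/s

3720 m/s


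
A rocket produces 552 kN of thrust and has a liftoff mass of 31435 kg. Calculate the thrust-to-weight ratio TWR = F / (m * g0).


TWR = 552000 / (31435 * 9.81) = 1.79

1.79


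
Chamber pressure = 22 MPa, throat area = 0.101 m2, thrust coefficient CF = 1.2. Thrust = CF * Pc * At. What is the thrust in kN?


F = 1.2 * 22e6 * 0.101 = 2.6664e+06 N = 2666.4 kN

2666.4 kN


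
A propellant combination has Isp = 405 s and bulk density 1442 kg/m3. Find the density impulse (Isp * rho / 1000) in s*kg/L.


rho*Isp = 405 * 1442 / 1000 = 584 s*kg/L

584 s*kg/L


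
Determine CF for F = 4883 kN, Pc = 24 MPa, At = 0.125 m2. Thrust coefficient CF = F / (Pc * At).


CF = 4883000 / (24e6 * 0.125) = 1.63

1.63


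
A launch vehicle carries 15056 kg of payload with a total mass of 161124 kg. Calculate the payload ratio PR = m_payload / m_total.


PR = 15056 / 161124 = 0.0934

0.0934


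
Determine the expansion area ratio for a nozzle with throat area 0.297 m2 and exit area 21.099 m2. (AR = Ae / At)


AR = 21.099 / 0.297 = 71.0

71.0


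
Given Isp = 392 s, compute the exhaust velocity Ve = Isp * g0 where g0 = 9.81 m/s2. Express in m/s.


Ve = Isp * g0 = 392 * 9.81 = 3845.5 m/s

3845.5 m/s


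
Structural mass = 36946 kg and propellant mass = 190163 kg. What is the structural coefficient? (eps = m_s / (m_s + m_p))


eps = 36946 / (36946 + 190163) = 0.1627

0.1627


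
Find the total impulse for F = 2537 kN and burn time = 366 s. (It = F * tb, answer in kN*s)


It = 2537 * 366 = 928542 kN*s

928542 kN*s


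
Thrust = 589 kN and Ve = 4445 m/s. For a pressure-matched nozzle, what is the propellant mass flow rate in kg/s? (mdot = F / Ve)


mdot = F / Ve = 589000 / 4445 = 132.5 kg/s

132.5 kg/s


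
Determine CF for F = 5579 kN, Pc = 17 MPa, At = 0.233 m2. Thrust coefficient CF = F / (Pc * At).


CF = 5579000 / (17e6 * 0.233) = 1.41

1.41


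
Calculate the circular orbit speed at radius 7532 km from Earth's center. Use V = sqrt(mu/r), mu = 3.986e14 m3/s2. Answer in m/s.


V = sqrt(3.986e14 / 7532000) = 7275 m/s

7275 m/s


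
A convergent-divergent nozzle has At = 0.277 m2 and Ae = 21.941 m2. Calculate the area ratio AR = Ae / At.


AR = 21.941 / 0.277 = 79.2

79.2


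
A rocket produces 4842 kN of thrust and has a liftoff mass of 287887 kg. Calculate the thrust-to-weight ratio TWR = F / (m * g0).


TWR = 4842000 / (287887 * 9.81) = 1.71

1.71


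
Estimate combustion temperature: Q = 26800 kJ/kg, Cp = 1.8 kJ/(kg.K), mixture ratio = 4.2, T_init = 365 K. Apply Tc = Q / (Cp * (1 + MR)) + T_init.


Tc = 26800 / (1.8 * (1 + 4.2)) + 365 = 3228 K

3228 K


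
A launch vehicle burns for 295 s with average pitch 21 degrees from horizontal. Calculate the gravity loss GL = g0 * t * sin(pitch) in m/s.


GL = 9.81 * 295 * sin(21 deg) = 1037 m/s

1037 m/s


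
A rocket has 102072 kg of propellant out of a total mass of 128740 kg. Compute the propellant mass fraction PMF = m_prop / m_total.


PMF = 102072 / 128740 = 0.793

0.793


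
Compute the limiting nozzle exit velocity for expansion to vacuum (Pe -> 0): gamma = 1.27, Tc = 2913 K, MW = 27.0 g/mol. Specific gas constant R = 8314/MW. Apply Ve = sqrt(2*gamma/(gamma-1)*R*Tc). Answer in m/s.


R = 8314 / 27.0 = 307.93 J/(kg.K)
Ve = sqrt(2 * 1.27 / (1.27 - 1) * 307.93 * 2913) = 2905 m/s

2905 m/s


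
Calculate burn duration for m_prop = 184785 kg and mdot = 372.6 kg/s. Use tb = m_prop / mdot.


tb = 184785 / 372.6 = 495.9 s

495.9 s


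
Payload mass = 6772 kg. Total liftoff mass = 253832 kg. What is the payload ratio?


PR = 6772 / 253832 = 0.0267

0.0267


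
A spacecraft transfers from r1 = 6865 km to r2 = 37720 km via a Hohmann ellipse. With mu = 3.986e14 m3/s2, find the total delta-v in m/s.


V1 = sqrt(mu/r1) = 7619.88 m/s
dV1 = V1*(sqrt(2*r2/(r1+r2)) - 1) = 2291.97 m/s
V2 = sqrt(mu/r2) = 3250.74 m/s
dV2 = V2*(1 - sqrt(2*r1/(r1+r2))) = 1446.8 m/s
Total dV = 3739 m/s

3739 m/s


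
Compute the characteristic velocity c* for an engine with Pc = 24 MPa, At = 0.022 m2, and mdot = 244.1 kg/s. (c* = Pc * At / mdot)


c* = 24e6 * 0.022 / 244.1 = 2163 m/s

2163 m/s


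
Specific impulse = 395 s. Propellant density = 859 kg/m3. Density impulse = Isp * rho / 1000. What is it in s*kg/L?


rho*Isp = 395 * 859 / 1000 = 339 s*kg/L

339 s*kg/L


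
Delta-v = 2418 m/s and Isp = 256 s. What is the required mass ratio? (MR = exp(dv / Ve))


Ve = 256 * 9.81 = 2511.36 m/s
MR = exp(2418 / 2511.36) = 2.619

2.619


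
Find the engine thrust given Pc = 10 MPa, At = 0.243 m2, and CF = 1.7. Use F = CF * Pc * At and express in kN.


F = 1.7 * 10e6 * 0.243 = 4.1310e+06 N = 4131.0 kN

4131.0 kN


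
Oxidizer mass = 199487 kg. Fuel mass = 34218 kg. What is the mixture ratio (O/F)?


MR = 199487 / 34218 = 5.83

5.83


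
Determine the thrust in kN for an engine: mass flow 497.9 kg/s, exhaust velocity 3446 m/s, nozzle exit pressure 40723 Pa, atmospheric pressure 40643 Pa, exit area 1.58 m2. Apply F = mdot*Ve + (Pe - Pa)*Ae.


F = 497.9 * 3446 + (40723 - 40643) * 1.58 = 1.7159e+06 N = 1715.9 kN

1715.9 kN


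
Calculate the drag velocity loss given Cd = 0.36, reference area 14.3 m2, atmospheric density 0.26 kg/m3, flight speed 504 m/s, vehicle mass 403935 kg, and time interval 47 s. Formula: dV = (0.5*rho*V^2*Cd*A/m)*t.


D = 0.5 * 0.26 * 504^2 * 0.36 * 14.3 = 169997.67 N
a = 169997.67 / 403935 = 0.4209 m/s2
dV = 0.4209 * 47 = 19.8 m/s

19.8 m/s


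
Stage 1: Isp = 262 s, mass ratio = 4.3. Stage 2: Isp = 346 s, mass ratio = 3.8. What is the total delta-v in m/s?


dV1 = 262 * 9.81 * ln(4.3) = 3749.0 m/s
dV2 = 346 * 9.81 * ln(3.8) = 4531.3 m/s
Total dV = 3749.0 + 4531.3 = 8280.3 m/s ~ 8280 m/s

8280 m/s


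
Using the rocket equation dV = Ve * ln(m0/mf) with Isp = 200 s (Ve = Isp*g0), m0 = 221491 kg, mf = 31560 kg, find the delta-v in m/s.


Ve = 200 * 9.81 = 1962.0 m/s
dV = 1962.0 * ln(221491/31560) = 3823 m/s

3823 m/s


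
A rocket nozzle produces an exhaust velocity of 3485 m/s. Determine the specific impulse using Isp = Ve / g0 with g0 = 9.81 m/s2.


Isp = Ve / g0 = 3485 / 9.81 = 355.2 s

355.2 s


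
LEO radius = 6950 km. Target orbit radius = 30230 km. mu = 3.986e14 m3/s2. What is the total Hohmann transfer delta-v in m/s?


V1 = sqrt(mu/r1) = 7573.14 m/s
dV1 = V1*(sqrt(2*r2/(r1+r2)) - 1) = 2084.15 m/s
V2 = sqrt(mu/r2) = 3631.2 m/s
dV2 = V2*(1 - sqrt(2*r1/(r1+r2))) = 1410.94 m/s
Total dV = 3495 m/s

3495 m/s


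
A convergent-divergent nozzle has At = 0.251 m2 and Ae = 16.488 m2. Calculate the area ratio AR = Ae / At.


AR = 16.488 / 0.251 = 65.7

65.7


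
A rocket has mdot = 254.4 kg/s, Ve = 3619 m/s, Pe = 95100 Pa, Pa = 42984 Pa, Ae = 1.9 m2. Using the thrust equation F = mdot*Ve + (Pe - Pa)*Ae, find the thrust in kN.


F = 254.4 * 3619 + (95100 - 42984) * 1.9 = 1.0197e+06 N = 1019.7 kN

1019.7 kN


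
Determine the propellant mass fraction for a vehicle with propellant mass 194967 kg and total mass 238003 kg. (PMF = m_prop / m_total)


PMF = 194967 / 238003 = 0.819

0.819


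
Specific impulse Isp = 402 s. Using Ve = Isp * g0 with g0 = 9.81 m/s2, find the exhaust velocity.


Ve = Isp * g0 = 402 * 9.81 = 3943.6 m/s

3943.6 m/s


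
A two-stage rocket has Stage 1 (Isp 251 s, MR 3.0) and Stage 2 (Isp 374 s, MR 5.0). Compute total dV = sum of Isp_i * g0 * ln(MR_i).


dV1 = 251 * 9.81 * ln(3.0) = 2705.1 m/s
dV2 = 374 * 9.81 * ln(5.0) = 5904.9 m/s
Total dV = 2705.1 + 5904.9 = 8610.0 m/s ~ 8610 m/s

8610 m/s


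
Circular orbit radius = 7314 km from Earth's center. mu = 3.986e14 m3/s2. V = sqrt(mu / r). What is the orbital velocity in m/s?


V = sqrt(3.986e14 / 7314000) = 7382 m/s

7382 m/s


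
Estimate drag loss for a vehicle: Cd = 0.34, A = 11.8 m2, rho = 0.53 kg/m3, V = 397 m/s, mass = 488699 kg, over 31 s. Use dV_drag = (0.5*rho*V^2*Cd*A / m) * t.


D = 0.5 * 0.53 * 397^2 * 0.34 * 11.8 = 167566.74 N
a = 167566.74 / 488699 = 0.3429 m/s2
dV = 0.3429 * 31 = 10.6 m/s

10.6 m/s


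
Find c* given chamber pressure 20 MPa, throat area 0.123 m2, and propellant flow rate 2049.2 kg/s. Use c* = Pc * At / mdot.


c* = 20e6 * 0.123 / 2049.2 = 1200 m/s

1200 m/s


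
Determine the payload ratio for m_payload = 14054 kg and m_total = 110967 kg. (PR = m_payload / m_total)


PR = 14054 / 110967 = 0.1267

0.1267


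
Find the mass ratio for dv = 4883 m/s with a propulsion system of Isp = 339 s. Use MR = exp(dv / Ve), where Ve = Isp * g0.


Ve = 339 * 9.81 = 3325.59 m/s
MR = exp(4883 / 3325.59) = 4.342

4.342


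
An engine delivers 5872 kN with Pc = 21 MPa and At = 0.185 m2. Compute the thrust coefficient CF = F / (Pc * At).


CF = 5872000 / (21e6 * 0.185) = 1.51

1.51


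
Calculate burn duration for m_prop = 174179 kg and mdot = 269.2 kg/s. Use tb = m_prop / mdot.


tb = 174179 / 269.2 = 647.0 s

647.0 s


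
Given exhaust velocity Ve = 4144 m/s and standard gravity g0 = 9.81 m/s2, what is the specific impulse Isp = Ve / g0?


Isp = Ve / g0 = 4144 / 9.81 = 422.4 s

422.4 s


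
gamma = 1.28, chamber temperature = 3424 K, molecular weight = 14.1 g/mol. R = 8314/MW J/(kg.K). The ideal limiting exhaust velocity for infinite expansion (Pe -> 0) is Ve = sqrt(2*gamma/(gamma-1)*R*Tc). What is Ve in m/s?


R = 8314 / 14.1 = 589.65 J/(kg.K)
Ve = sqrt(2 * 1.28 / (1.28 - 1) * 589.65 * 3424) = 4296 m/s

4296 m/s


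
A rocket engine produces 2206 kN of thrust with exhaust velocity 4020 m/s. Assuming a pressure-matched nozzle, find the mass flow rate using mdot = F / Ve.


mdot = F / Ve = 2206000 / 4020 = 548.8 kg/s

548.8 kg/s


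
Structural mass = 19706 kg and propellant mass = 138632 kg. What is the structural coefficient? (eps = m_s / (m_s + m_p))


eps = 19706 / (19706 + 138632) = 0.1245

0.1245


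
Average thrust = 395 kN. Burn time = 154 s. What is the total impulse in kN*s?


It = 395 * 154 = 60830 kN*s

60830 kN*s


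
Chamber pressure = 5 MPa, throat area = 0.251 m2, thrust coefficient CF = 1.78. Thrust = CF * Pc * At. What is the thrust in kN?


F = 1.78 * 5e6 * 0.251 = 2.2339e+06 N = 2233.9 kN

2233.9 kN


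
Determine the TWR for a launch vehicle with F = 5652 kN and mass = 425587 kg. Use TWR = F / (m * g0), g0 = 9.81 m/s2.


TWR = 5652000 / (425587 * 9.81) = 1.35

1.35


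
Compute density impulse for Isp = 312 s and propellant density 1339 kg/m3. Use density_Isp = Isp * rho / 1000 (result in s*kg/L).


rho*Isp = 312 * 1339 / 1000 = 418 s*kg/L

418 s*kg/L


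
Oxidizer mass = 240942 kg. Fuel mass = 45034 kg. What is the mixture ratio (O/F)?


MR = 240942 / 45034 = 5.35

5.35


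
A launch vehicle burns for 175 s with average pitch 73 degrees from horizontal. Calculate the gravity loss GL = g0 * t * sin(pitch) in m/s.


GL = 9.81 * 175 * sin(73 deg) = 1642 m/s

1642 m/s


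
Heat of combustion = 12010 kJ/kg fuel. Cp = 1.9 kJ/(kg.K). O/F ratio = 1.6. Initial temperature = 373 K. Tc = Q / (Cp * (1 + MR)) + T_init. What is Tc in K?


Tc = 12010 / (1.9 * (1 + 1.6)) + 373 = 2804 K

2804 K


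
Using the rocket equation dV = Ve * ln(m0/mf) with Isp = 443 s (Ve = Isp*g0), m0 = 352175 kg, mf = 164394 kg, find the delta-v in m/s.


Ve = 443 * 9.81 = 4345.83 m/s
dV = 4345.83 * ln(352175/164394) = 3311 m/s

3311 m/s


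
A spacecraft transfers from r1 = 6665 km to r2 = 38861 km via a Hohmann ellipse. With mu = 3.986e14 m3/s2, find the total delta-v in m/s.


V1 = sqrt(mu/r1) = 7733.37 m/s
dV1 = V1*(sqrt(2*r2/(r1+r2)) - 1) = 2371.04 m/s
V2 = sqrt(mu/r2) = 3202.67 m/s
dV2 = V2*(1 - sqrt(2*r1/(r1+r2))) = 1469.67 m/s
Total dV = 3841 m/s

3841 m/s


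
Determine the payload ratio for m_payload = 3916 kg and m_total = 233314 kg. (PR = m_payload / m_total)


PR = 3916 / 233314 = 0.0168

0.0168


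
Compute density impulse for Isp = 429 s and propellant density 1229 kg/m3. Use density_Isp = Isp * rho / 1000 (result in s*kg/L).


rho*Isp = 429 * 1229 / 1000 = 527 s*kg/L

527 s*kg/L


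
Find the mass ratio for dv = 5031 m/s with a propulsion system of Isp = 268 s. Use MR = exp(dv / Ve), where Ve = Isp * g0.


Ve = 268 * 9.81 = 2629.08 m/s
MR = exp(5031 / 2629.08) = 6.777

6.777


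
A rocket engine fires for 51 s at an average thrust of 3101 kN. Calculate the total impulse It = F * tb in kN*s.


It = 3101 * 51 = 158151 kN*s

158151 kN*s


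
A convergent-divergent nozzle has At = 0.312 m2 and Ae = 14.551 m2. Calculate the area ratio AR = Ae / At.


AR = 14.551 / 0.312 = 46.6

46.6


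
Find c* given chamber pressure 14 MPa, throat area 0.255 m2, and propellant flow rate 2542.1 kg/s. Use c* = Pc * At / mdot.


c* = 14e6 * 0.255 / 2542.1 = 1404 m/s

1404 m/s


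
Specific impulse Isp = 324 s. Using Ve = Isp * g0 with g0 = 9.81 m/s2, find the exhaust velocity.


Ve = Isp * g0 = 324 * 9.81 = 3178.4 m/s

3178.4 m/s


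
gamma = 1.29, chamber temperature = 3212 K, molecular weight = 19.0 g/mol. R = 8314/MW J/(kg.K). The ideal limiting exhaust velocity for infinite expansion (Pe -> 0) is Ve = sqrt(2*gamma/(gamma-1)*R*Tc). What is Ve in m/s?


R = 8314 / 19.0 = 437.58 J/(kg.K)
Ve = sqrt(2 * 1.29 / (1.29 - 1) * 437.58 * 3212) = 3536 m/s

3536 m/s


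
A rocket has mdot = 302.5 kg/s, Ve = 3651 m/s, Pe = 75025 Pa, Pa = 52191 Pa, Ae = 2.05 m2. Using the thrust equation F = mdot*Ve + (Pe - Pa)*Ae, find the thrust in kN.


F = 302.5 * 3651 + (75025 - 52191) * 2.05 = 1.1512e+06 N = 1151.2 kN

1151.2 kN


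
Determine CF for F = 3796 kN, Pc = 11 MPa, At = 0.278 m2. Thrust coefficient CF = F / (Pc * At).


CF = 3796000 / (11e6 * 0.278) = 1.24

1.24


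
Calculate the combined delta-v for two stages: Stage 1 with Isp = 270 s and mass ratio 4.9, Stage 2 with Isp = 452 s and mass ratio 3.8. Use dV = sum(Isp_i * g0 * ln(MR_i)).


dV1 = 270 * 9.81 * ln(4.9) = 4209.4 m/s
dV2 = 452 * 9.81 * ln(3.8) = 5919.6 m/s
Total dV = 4209.4 + 5919.6 = 10129.0 m/s ~ 10129 m/s

10129 m/s


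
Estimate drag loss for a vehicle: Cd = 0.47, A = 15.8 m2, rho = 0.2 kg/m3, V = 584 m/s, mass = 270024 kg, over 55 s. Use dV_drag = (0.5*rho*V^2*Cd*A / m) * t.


D = 0.5 * 0.2 * 584^2 * 0.47 * 15.8 = 253268.19 N
a = 253268.19 / 270024 = 0.9379 m/s2
dV = 0.9379 * 55 = 51.6 m/s

51.6 m/s


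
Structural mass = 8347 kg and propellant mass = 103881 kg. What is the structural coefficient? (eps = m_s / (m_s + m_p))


eps = 8347 / (8347 + 103881) = 0.0744

0.0744


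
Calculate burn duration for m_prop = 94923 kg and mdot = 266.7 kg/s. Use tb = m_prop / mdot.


tb = 94923 / 266.7 = 355.9 s

355.9 s


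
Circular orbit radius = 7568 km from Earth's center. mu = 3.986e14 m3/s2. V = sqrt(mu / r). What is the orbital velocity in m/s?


V = sqrt(3.986e14 / 7568000) = 7257 m/s

7257 m/s


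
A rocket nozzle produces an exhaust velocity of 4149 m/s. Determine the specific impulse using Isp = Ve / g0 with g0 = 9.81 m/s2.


Isp = Ve / g0 = 4149 / 9.81 = 422.9 s

422.9 s


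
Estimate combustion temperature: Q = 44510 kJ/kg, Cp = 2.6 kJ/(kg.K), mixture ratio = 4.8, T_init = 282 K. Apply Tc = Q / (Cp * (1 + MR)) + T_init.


Tc = 44510 / (2.6 * (1 + 4.8)) + 282 = 3234 K

3234 K


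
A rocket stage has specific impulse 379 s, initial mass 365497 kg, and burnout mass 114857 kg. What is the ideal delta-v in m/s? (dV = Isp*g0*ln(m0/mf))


Ve = 379 * 9.81 = 3717.99 m/s
dV = 3717.99 * ln(365497/114857) = 4304 m/s

4304 m/s


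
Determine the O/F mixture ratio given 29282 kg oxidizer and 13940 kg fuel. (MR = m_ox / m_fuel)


MR = 29282 / 13940 = 2.1

2.1


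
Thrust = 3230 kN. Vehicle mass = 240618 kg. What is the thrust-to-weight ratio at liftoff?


TWR = 3230000 / (240618 * 9.81) = 1.37

1.37


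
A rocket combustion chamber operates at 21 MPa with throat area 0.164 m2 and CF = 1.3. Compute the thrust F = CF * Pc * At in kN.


F = 1.3 * 21e6 * 0.164 = 4.4772e+06 N = 4477.2 kN

4477.2 kN


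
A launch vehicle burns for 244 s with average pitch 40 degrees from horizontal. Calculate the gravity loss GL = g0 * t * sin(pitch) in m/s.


GL = 9.81 * 244 * sin(40 deg) = 1539 m/s

1539 m/s


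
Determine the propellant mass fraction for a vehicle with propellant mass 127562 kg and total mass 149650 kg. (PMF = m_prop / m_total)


PMF = 127562 / 149650 = 0.852

0.852


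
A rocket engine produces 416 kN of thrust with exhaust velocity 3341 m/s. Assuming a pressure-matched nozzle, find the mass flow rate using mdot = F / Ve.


mdot = F / Ve = 416000 / 3341 = 124.5 kg/s

124.5 kg/s


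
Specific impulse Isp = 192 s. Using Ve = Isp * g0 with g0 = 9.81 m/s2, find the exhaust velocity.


Ve = Isp * g0 = 192 * 9.81 = 1883.5 m/s

1883.5 m/s


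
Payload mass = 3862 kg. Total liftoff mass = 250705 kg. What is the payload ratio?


PR = 3862 / 250705 = 0.0154

0.0154


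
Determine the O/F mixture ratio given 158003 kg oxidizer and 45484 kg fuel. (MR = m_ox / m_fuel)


MR = 158003 / 45484 = 3.47

3.47


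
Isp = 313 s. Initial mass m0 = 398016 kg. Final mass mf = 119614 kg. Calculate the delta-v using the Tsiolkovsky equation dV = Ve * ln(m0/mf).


Ve = 313 * 9.81 = 3070.53 m/s
dV = 3070.53 * ln(398016/119614) = 3691 m/s

3691 m/s


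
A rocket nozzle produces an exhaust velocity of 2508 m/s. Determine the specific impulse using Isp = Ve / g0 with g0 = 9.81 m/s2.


Isp = Ve / g0 = 2508 / 9.81 = 255.7 s

255.7 s


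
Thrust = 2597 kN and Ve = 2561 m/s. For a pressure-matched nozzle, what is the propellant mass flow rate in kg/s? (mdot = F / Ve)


mdot = F / Ve = 2597000 / 2561 = 1014.1 kg/s

1014.1 kg/s


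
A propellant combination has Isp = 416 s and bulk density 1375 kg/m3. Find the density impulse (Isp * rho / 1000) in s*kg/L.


rho*Isp = 416 * 1375 / 1000 = 572 s*kg/L

572 s*kg/L


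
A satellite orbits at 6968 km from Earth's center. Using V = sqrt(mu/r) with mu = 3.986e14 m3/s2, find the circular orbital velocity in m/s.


V = sqrt(3.986e14 / 6968000) = 7563 m/s

7563 m/s


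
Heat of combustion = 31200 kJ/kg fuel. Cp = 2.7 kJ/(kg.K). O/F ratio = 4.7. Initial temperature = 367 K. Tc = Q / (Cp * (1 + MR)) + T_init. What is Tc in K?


Tc = 31200 / (2.7 * (1 + 4.7)) + 367 = 2394 K

2394 K


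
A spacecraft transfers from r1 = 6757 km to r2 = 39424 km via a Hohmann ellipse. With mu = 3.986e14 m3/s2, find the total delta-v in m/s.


V1 = sqrt(mu/r1) = 7680.54 m/s
dV1 = V1*(sqrt(2*r2/(r1+r2)) - 1) = 2355.34 m/s
V2 = sqrt(mu/r2) = 3179.72 m/s
dV2 = V2*(1 - sqrt(2*r1/(r1+r2))) = 1459.64 m/s
Total dV = 3815 m/s

3815 m/s


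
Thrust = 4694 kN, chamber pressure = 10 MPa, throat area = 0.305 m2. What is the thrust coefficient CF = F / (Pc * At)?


CF = 4694000 / (10e6 * 0.305) = 1.54

1.54


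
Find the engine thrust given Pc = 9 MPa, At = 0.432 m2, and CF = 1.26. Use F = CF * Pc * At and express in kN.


F = 1.26 * 9e6 * 0.432 = 4.8989e+06 N = 4898.9 kN

4898.9 kN


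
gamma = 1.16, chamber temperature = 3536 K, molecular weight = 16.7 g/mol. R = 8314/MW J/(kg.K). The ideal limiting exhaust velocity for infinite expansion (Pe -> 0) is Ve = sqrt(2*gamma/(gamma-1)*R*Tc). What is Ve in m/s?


R = 8314 / 16.7 = 497.84 J/(kg.K)
Ve = sqrt(2 * 1.16 / (1.16 - 1) * 497.84 * 3536) = 5052 m/s

5052 m/s


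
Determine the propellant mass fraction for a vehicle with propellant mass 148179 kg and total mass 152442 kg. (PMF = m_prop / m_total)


PMF = 148179 / 152442 = 0.972

0.972


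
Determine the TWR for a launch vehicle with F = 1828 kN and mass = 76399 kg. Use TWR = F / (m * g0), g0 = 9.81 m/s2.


TWR = 1828000 / (76399 * 9.81) = 2.44

2.44


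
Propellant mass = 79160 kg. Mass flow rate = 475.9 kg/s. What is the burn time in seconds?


tb = 79160 / 475.9 = 166.3 s

166.3 s


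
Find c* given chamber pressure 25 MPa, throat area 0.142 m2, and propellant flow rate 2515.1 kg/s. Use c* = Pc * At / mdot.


c* = 25e6 * 0.142 / 2515.1 = 1411 m/s

1411 m/s


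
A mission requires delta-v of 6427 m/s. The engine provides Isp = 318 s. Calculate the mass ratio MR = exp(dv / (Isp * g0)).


Ve = 318 * 9.81 = 3119.58 m/s
MR = exp(6427 / 3119.58) = 7.848

7.848


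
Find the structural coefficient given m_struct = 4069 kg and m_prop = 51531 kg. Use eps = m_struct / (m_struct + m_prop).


eps = 4069 / (4069 + 51531) = 0.0732

0.0732


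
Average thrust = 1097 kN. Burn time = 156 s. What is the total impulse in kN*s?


It = 1097 * 156 = 171132 kN*s

171132 kN*s


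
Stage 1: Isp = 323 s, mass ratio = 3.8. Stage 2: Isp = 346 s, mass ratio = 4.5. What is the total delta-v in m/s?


dV1 = 323 * 9.81 * ln(3.8) = 4230.1 m/s
dV2 = 346 * 9.81 * ln(4.5) = 5105.2 m/s
Total dV = 4230.1 + 5105.2 = 9335.3 m/s ~ 9335 m/s

9335 m/s


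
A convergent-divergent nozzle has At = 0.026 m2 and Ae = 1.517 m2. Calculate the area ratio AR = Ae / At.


AR = 1.517 / 0.026 = 58.3

58.3


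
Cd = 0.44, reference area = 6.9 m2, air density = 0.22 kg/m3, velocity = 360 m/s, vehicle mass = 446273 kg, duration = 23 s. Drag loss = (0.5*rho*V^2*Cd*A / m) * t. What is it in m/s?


D = 0.5 * 0.22 * 360^2 * 0.44 * 6.9 = 43281.22 N
a = 43281.22 / 446273 = 0.097 m/s2
dV = 0.097 * 23 = 2.2 m/s

2.2 m/s


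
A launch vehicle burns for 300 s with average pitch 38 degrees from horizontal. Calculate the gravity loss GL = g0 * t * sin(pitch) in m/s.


GL = 9.81 * 300 * sin(38 deg) = 1812 m/s

1812 m/s


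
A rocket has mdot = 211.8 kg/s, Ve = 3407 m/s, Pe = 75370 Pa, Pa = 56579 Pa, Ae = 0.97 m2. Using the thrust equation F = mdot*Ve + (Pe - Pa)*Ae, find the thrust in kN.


F = 211.8 * 3407 + (75370 - 56579) * 0.97 = 739830.0 N = 739.8 kN

739.8 kN


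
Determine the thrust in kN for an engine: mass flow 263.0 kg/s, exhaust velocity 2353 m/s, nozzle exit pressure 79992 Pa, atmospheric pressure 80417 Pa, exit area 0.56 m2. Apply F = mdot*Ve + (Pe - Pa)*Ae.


F = 263.0 * 2353 + (79992 - 80417) * 0.56 = 618601.0 N = 618.6 kN

618.6 kN


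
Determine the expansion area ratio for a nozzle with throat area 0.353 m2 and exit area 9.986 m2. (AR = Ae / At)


AR = 9.986 / 0.353 = 28.3

28.3


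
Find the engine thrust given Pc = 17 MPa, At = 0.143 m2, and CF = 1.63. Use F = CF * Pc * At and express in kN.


F = 1.63 * 17e6 * 0.143 = 3.9625e+06 N = 3962.5 kN

3962.5 kN


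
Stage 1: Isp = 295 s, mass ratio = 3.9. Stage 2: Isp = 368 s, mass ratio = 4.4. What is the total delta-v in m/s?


dV1 = 295 * 9.81 * ln(3.9) = 3938.6 m/s
dV2 = 368 * 9.81 * ln(4.4) = 5348.7 m/s
Total dV = 3938.6 + 5348.7 = 9287.3 m/s ~ 9287 m/s

9287 m/s


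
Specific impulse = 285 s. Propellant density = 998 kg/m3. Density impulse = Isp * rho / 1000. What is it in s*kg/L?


rho*Isp = 285 * 998 / 1000 = 284 s*kg/L

284 s*kg/L


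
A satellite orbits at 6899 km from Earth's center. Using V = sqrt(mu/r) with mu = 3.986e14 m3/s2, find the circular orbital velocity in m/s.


V = sqrt(3.986e14 / 6899000) = 7601 m/s

7601 m/s


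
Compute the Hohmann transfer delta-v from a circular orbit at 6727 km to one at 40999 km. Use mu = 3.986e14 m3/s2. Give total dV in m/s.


V1 = sqrt(mu/r1) = 7697.65 m/s
dV1 = V1*(sqrt(2*r2/(r1+r2)) - 1) = 2392.14 m/s
V2 = sqrt(mu/r2) = 3118.04 m/s
dV2 = V2*(1 - sqrt(2*r1/(r1+r2))) = 1462.54 m/s
Total dV = 3855 m/s

3855 m/s
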